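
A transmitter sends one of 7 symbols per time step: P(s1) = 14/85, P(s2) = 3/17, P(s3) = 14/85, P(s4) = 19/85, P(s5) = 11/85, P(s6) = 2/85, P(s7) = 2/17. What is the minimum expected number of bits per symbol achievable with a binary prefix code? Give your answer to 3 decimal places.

2.741 bits/symbol

Repeatedly combine the two least-probable nodes; the expected code length is the sum of the merged weights.
merge 2/85 + 2/17 → 12/85
merge 11/85 + 12/85 → 23/85
merge 14/85 + 14/85 → 28/85
merge 3/17 + 19/85 → 2/5
merge 23/85 + 28/85 → 3/5
merge 2/5 + 3/5 → 1
L = 12/85 + 23/85 + 28/85 + 2/5 + 3/5 + 1 = 233/85 ≈ 2.741 bits/symbol.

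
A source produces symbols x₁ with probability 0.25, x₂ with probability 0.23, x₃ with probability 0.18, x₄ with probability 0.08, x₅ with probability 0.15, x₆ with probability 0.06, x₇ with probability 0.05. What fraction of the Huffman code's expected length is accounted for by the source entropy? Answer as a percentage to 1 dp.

98.7%

Entropy H = −Σ p log₂ p ≈ 2.5947 bits.
Huffman merges: 1/20+3/50→11/100; 2/25+11/100→19/100; 3/20+9/50→33/100; 19/100+23/100→21/50; 1/4+33/100→29/50; 21/50+29/50→1. L = 263/100 ≈ 2.6300.
Efficiency = H/L = 2.5947/2.6300 = 98.7%.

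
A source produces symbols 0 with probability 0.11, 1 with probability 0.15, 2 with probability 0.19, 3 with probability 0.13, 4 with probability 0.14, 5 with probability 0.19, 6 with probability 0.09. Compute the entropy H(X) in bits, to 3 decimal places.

2.764 bits

H = −Σ pᵢ log₂ pᵢ.
−0.11·log₂(0.11) = 0.3503
−0.15·log₂(0.15) = 0.4105
−0.19·log₂(0.19) = 0.4552
−0.13·log₂(0.13) = 0.3826
−0.14·log₂(0.14) = 0.3971
−0.19·log₂(0.19) = 0.4552
−0.09·log₂(0.09) = 0.3127
Sum ≈ 2.7637 → 2.764 bits.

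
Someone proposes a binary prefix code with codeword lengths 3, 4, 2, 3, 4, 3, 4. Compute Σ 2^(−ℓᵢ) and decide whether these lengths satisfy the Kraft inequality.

0.8125; yes

With common denominator 2^4 = 16: Σ 2^(−ℓᵢ) = 2/16 + 1/16 + 4/16 + 2/16 + 1/16 + 2/16 + 1/16 = 13/16 = 0.8125.
Kraft's inequality requires Σ ≤ 1; here Σ = 0.8125 ≤ 1, so such a prefix code exists.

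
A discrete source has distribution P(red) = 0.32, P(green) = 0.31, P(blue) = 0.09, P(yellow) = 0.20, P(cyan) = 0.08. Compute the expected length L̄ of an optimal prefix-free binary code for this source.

2.17 bits/symbol

Repeatedly combine the two least-probable nodes; the expected code length is the sum of the merged weights.
merge 2/25 + 9/100 → 17/100
merge 17/100 + 1/5 → 37/100
merge 31/100 + 8/25 → 63/100
merge 37/100 + 63/100 → 1
L = 17/100 + 37/100 + 63/100 + 1 = 217/100 = 2.17 bits/symbol.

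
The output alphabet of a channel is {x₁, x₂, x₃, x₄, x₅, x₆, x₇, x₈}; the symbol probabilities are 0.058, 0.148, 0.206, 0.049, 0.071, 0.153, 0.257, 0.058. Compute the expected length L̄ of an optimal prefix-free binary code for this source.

2.773 bits/symbol

Repeatedly combine the two least-probable nodes; the expected code length is the sum of the merged weights.
merge 49/1000 + 29/500 → 107/1000
merge 29/500 + 71/1000 → 129/1000
merge 107/1000 + 129/1000 → 59/250
merge 37/250 + 153/1000 → 301/1000
merge 103/500 + 59/250 → 221/500
merge 257/1000 + 301/1000 → 279/500
merge 221/500 + 279/500 → 1
L = 107/1000 + 129/1000 + 59/250 + 301/1000 + 221/500 + 279/500 + 1 = 2773/1000 = 2.773 bits/symbol.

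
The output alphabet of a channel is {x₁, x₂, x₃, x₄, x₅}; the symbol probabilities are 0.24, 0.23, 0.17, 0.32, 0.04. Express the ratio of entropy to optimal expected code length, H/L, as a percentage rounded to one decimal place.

Entropy H = −Σ p log₂ p ≈ 2.1282 bits.
Huffman merges: 1/25+17/100→21/100; 21/100+23/100→11/25; 6/25+8/25→14/25; 11/25+14/25→1. L = 221/100 ≈ 2.2100.
Efficiency = H/L = 2.1282/2.2100 = 96.3%.

96.3%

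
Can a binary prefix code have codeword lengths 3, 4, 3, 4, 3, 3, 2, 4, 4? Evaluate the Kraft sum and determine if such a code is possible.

With common denominator 2^4 = 16: Σ 2^(−ℓᵢ) = 2/16 + 1/16 + 2/16 + 1/16 + 2/16 + 2/16 + 4/16 + 1/16 + 1/16 = 16/16 = 1.
Kraft's inequality requires Σ ≤ 1; here Σ = 1 ≤ 1, so such a prefix code exists.

1; yes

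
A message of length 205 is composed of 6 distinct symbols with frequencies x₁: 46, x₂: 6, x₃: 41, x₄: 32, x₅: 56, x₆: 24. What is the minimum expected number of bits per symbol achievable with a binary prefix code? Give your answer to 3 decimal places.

Probabilities are the counts divided by 205.
Repeatedly combine the two least-probable nodes; the expected code length is the sum of the merged weights.
merge 6/205 + 24/205 → 6/41
merge 6/41 + 32/205 → 62/205
merge 1/5 + 46/205 → 87/205
merge 56/205 + 62/205 → 118/205
merge 87/205 + 118/205 → 1
L = 6/41 + 62/205 + 87/205 + 118/205 + 1 = 502/205 ≈ 2.449 bits/symbol.

2.449 bits/symbol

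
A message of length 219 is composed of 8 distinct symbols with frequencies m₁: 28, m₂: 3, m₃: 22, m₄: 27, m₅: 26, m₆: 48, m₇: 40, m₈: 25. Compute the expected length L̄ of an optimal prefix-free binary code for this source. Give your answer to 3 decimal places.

Probabilities are the counts divided by 219.
Repeatedly combine the two least-probable nodes; the expected code length is the sum of the merged weights.
merge 1/73 + 22/219 → 25/219
merge 25/219 + 25/219 → 50/219
merge 26/219 + 9/73 → 53/219
merge 28/219 + 40/219 → 68/219
merge 16/73 + 50/219 → 98/219
merge 53/219 + 68/219 → 121/219
merge 98/219 + 121/219 → 1
L = 25/219 + 50/219 + 53/219 + 68/219 + 98/219 + 121/219 + 1 = 634/219 ≈ 2.895 bits/symbol.

2.895 bits/symbol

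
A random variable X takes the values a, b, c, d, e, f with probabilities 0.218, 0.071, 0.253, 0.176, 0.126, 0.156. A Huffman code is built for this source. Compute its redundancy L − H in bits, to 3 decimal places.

0.042 bits

Entropy H = −Σ p log₂ p ≈ 2.4875 bits.
Huffman merges: 71/1000+63/500→197/1000; 39/250+22/125→83/250; 197/1000+109/500→83/200; 253/1000+83/250→117/200; 83/200+117/200→1. L = 2529/1000 ≈ 2.5290.
L − H = 2.5290 − 2.4875 = 0.042 bits.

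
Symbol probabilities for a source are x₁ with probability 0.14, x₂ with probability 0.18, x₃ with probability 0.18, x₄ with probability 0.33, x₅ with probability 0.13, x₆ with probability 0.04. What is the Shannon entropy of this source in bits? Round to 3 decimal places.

H = −Σ pᵢ log₂ pᵢ.
−0.14·log₂(0.14) = 0.3971
−0.18·log₂(0.18) = 0.4453
−0.18·log₂(0.18) = 0.4453
−0.33·log₂(0.33) = 0.5278
−0.13·log₂(0.13) = 0.3826
−0.04·log₂(0.04) = 0.1858
Sum ≈ 2.3839 → 2.384 bits.

2.384 bits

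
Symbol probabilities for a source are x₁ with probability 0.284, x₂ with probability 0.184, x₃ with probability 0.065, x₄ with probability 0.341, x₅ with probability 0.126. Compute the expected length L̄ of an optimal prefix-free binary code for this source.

Repeatedly combine the two least-probable nodes; the expected code length is the sum of the merged weights.
merge 13/200 + 63/500 → 191/1000
merge 23/125 + 191/1000 → 3/8
merge 71/250 + 341/1000 → 5/8
merge 3/8 + 5/8 → 1
L = 191/1000 + 3/8 + 5/8 + 1 = 2191/1000 = 2.191 bits/symbol.

2.191 bits/symbol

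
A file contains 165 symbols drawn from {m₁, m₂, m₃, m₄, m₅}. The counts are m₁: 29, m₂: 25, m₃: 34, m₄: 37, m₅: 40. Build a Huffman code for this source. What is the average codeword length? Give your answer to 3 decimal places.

Probabilities are the counts divided by 165.
Repeatedly combine the two least-probable nodes; the expected code length is the sum of the merged weights.
merge 5/33 + 29/165 → 18/55
merge 34/165 + 37/165 → 71/165
merge 8/33 + 18/55 → 94/165
merge 71/165 + 94/165 → 1
L = 18/55 + 71/165 + 94/165 + 1 = 128/55 ≈ 2.327 bits/symbol.

2.327 bits/symbol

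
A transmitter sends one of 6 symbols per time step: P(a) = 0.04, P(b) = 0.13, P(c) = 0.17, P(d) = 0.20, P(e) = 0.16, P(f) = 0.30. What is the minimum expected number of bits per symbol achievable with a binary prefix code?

2.5 bits/symbol

Repeatedly combine the two least-probable nodes; the expected code length is the sum of the merged weights.
merge 1/25 + 13/100 → 17/100
merge 4/25 + 17/100 → 33/100
merge 17/100 + 1/5 → 37/100
merge 3/10 + 33/100 → 63/100
merge 37/100 + 63/100 → 1
L = 17/100 + 33/100 + 37/100 + 63/100 + 1 = 5/2 = 2.5 bits/symbol.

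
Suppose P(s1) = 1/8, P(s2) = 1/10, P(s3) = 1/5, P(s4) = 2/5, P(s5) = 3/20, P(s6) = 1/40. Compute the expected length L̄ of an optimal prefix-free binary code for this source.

2.325 bits/symbol

Repeatedly combine the two least-probable nodes; the expected code length is the sum of the merged weights.
merge 1/40 + 1/10 → 1/8
merge 1/8 + 1/8 → 1/4
merge 3/20 + 1/5 → 7/20
merge 1/4 + 7/20 → 3/5
merge 2/5 + 3/5 → 1
L = 1/8 + 1/4 + 7/20 + 3/5 + 1 = 93/40 = 2.325 bits/symbol.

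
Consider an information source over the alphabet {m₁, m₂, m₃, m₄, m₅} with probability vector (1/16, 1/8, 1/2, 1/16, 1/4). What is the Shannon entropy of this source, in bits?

Each probability is a power of 1/2, so log₂(1/p) is an integer.
H = Σ p·log₂(1/p) = 1/16·4 + 1/8·3 + 1/2·1 + 1/16·4 + 1/4·2 = 1.875 bits.

1.875 bits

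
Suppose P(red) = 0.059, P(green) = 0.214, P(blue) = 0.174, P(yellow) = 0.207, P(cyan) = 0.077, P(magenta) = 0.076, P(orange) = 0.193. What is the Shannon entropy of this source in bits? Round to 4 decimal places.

2.6517 bits

H = −Σ pᵢ log₂ pᵢ.
−0.059·log₂(0.059) = 0.2409
−0.214·log₂(0.214) = 0.4760
−0.174·log₂(0.174) = 0.4390
−0.207·log₂(0.207) = 0.4704
−0.077·log₂(0.077) = 0.2848
−0.076·log₂(0.076) = 0.2826
−0.193·log₂(0.193) = 0.4581
Sum ≈ 2.6517 → 2.6517 bits.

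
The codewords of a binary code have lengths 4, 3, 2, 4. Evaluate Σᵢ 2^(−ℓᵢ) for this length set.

0.5

With common denominator 2^4 = 16: Σ 2^(−ℓᵢ) = 1/16 + 2/16 + 4/16 + 1/16 = 8/16 = 0.5.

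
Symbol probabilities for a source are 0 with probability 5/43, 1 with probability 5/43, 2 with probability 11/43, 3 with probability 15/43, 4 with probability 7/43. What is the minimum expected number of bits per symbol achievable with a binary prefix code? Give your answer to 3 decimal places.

Repeatedly combine the two least-probable nodes; the expected code length is the sum of the merged weights.
merge 5/43 + 5/43 → 10/43
merge 7/43 + 10/43 → 17/43
merge 11/43 + 15/43 → 26/43
merge 17/43 + 26/43 → 1
L = 10/43 + 17/43 + 26/43 + 1 = 96/43 ≈ 2.233 bits/symbol.

2.233 bits/symbol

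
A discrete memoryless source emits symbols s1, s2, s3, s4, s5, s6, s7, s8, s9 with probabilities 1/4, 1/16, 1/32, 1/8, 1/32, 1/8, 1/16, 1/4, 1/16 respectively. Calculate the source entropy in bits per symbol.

Each probability is a power of 1/2, so log₂(1/p) is an integer.
H = Σ p·log₂(1/p) = 1/4·2 + 1/16·4 + 1/32·5 + 1/8·3 + 1/32·5 + 1/8·3 + 1/16·4 + 1/4·2 + 1/16·4 = 2.8125 bits.

2.8125 bits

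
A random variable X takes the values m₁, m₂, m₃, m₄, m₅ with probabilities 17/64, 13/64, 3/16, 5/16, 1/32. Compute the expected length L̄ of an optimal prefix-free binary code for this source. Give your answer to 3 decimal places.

2.219 bits/symbol

Repeatedly combine the two least-probable nodes; the expected code length is the sum of the merged weights.
merge 1/32 + 3/16 → 7/32
merge 13/64 + 7/32 → 27/64
merge 17/64 + 5/16 → 37/64
merge 27/64 + 37/64 → 1
L = 7/32 + 27/64 + 37/64 + 1 = 71/32 ≈ 2.219 bits/symbol.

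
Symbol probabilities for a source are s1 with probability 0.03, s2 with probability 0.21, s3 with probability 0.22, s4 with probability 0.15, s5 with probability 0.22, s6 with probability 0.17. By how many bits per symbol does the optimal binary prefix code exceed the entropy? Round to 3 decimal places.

0.099 bits

Entropy H = −Σ p log₂ p ≈ 2.4309 bits.
Huffman merges: 3/100+3/20→9/50; 17/100+9/50→7/20; 21/100+11/50→43/100; 11/50+7/20→57/100; 43/100+57/100→1. L = 253/100 ≈ 2.5300.
L − H = 2.5300 − 2.4309 = 0.099 bits.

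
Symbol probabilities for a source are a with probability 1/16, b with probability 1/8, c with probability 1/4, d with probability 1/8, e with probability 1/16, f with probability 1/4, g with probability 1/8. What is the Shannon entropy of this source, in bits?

2.625 bits

Each probability is a power of 1/2, so log₂(1/p) is an integer.
H = Σ p·log₂(1/p) = 1/16·4 + 1/8·3 + 1/4·2 + 1/8·3 + 1/16·4 + 1/4·2 + 1/8·3 = 2.625 bits.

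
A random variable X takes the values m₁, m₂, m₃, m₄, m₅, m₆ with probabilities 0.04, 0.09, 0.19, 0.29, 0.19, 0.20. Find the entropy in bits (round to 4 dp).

H = −Σ pᵢ log₂ pᵢ.
−0.04·log₂(0.04) = 0.1858
−0.09·log₂(0.09) = 0.3127
−0.19·log₂(0.19) = 0.4552
−0.29·log₂(0.29) = 0.5179
−0.19·log₂(0.19) = 0.4552
−0.20·log₂(0.20) = 0.4644
Sum ≈ 2.3912 → 2.3912 bits.

2.3912 bits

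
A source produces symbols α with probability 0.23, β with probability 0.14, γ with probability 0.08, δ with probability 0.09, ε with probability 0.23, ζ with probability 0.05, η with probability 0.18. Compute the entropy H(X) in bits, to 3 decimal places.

H = −Σ pᵢ log₂ pᵢ.
−0.23·log₂(0.23) = 0.4877
−0.14·log₂(0.14) = 0.3971
−0.08·log₂(0.08) = 0.2915
−0.09·log₂(0.09) = 0.3127
−0.23·log₂(0.23) = 0.4877
−0.05·log₂(0.05) = 0.2161
−0.18·log₂(0.18) = 0.4453
Sum ≈ 2.6380 → 2.638 bits.

2.638 bits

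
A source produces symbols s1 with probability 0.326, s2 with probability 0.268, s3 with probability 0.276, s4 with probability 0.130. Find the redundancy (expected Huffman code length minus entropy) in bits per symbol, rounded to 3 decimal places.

Entropy H = −Σ p log₂ p ≈ 1.9315 bits.
Huffman merges: 13/100+67/250→199/500; 69/250+163/500→301/500; 199/500+301/500→1. L = 2 ≈ 2.0000.
L − H = 2.0000 − 1.9315 = 0.068 bits.

0.068 bits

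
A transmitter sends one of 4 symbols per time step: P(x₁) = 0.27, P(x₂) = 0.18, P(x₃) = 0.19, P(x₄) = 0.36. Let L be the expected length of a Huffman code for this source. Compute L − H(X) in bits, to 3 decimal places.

0.059 bits

Entropy H = −Σ p log₂ p ≈ 1.9412 bits.
Huffman merges: 9/50+19/100→37/100; 27/100+9/25→63/100; 37/100+63/100→1. L = 2 ≈ 2.0000.
L − H = 2.0000 − 1.9412 = 0.059 bits.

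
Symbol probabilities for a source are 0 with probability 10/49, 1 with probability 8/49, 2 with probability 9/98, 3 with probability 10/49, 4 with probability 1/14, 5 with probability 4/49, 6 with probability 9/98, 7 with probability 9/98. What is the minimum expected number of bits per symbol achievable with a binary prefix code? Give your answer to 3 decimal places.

2.929 bits/symbol

Repeatedly combine the two least-probable nodes; the expected code length is the sum of the merged weights.
merge 1/14 + 4/49 → 15/98
merge 9/98 + 9/98 → 9/49
merge 9/98 + 15/98 → 12/49
merge 8/49 + 9/49 → 17/49
merge 10/49 + 10/49 → 20/49
merge 12/49 + 17/49 → 29/49
merge 20/49 + 29/49 → 1
L = 15/98 + 9/49 + 12/49 + 17/49 + 20/49 + 29/49 + 1 = 41/14 ≈ 2.929 bits/symbol.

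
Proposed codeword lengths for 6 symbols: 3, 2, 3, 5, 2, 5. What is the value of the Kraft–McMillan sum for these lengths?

With common denominator 2^5 = 32: Σ 2^(−ℓᵢ) = 4/32 + 8/32 + 4/32 + 1/32 + 8/32 + 1/32 = 26/32 = 0.8125.

0.8125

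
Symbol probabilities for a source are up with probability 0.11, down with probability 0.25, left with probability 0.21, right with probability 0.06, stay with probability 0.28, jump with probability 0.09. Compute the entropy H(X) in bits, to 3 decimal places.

H = −Σ pᵢ log₂ pᵢ.
−0.11·log₂(0.11) = 0.3503
−0.25·log₂(0.25) = 0.5000
−0.21·log₂(0.21) = 0.4728
−0.06·log₂(0.06) = 0.2435
−0.28·log₂(0.28) = 0.5142
−0.09·log₂(0.09) = 0.3127
Sum ≈ 2.3935 → 2.394 bits.

2.394 bits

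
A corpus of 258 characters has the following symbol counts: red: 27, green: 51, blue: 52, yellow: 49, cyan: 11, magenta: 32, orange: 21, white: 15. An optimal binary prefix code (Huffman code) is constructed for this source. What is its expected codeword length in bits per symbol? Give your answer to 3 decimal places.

2.884 bits/symbol

Probabilities are the counts divided by 258.
Repeatedly combine the two least-probable nodes; the expected code length is the sum of the merged weights.
merge 11/258 + 5/86 → 13/129
merge 7/86 + 13/129 → 47/258
merge 9/86 + 16/129 → 59/258
merge 47/258 + 49/258 → 16/43
merge 17/86 + 26/129 → 103/258
merge 59/258 + 16/43 → 155/258
merge 103/258 + 155/258 → 1
L = 13/129 + 47/258 + 59/258 + 16/43 + 103/258 + 155/258 + 1 = 124/43 ≈ 2.884 bits/symbol.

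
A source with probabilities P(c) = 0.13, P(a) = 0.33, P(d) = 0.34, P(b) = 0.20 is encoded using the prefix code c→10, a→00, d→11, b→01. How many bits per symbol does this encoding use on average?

L̄ = Σ pᵢ·ℓᵢ = 0.13·2 + 0.33·2 + 0.34·2 + 0.20·2 = 2 bits/symbol.

2 bits/symbol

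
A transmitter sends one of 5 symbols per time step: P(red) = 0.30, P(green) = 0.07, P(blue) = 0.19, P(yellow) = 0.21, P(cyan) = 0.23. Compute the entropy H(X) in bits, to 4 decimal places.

H = −Σ pᵢ log₂ pᵢ.
−0.30·log₂(0.30) = 0.5211
−0.07·log₂(0.07) = 0.2686
−0.19·log₂(0.19) = 0.4552
−0.21·log₂(0.21) = 0.4728
−0.23·log₂(0.23) = 0.4877
Sum ≈ 2.2054 → 2.2054 bits.

2.2054 bits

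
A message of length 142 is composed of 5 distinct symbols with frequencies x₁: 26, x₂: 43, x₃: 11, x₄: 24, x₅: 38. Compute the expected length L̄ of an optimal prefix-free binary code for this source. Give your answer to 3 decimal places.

Probabilities are the counts divided by 142.
Repeatedly combine the two least-probable nodes; the expected code length is the sum of the merged weights.
merge 11/142 + 12/71 → 35/142
merge 13/71 + 35/142 → 61/142
merge 19/71 + 43/142 → 81/142
merge 61/142 + 81/142 → 1
L = 35/142 + 61/142 + 81/142 + 1 = 319/142 ≈ 2.246 bits/symbol.

2.246 bits/symbol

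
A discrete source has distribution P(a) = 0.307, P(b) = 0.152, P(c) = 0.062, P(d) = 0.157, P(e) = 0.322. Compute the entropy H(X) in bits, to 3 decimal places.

H = −Σ pᵢ log₂ pᵢ.
−0.307·log₂(0.307) = 0.5230
−0.152·log₂(0.152) = 0.4131
−0.062·log₂(0.062) = 0.2487
−0.157·log₂(0.157) = 0.4194
−0.322·log₂(0.322) = 0.5264
Sum ≈ 2.1307 → 2.131 bits.

2.131 bits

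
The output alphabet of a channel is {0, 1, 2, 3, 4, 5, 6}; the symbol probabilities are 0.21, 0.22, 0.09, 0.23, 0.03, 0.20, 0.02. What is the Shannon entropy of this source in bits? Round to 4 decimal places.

H = −Σ pᵢ log₂ pᵢ.
−0.21·log₂(0.21) = 0.4728
−0.22·log₂(0.22) = 0.4806
−0.09·log₂(0.09) = 0.3127
−0.23·log₂(0.23) = 0.4877
−0.03·log₂(0.03) = 0.1518
−0.20·log₂(0.20) = 0.4644
−0.02·log₂(0.02) = 0.1129
Sum ≈ 2.4827 → 2.4827 bits.

2.4827 bits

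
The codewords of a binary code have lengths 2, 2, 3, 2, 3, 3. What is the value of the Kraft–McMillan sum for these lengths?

With common denominator 2^3 = 8: Σ 2^(−ℓᵢ) = 2/8 + 2/8 + 1/8 + 2/8 + 1/8 + 1/8 = 9/8 = 1.125.

1.125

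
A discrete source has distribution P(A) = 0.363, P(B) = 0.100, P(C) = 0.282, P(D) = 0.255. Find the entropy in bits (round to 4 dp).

H = −Σ pᵢ log₂ pᵢ.
−0.363·log₂(0.363) = 0.5307
−0.100·log₂(0.100) = 0.3322
−0.282·log₂(0.282) = 0.5150
−0.255·log₂(0.255) = 0.5027
Sum ≈ 1.8806 → 1.8806 bits.

1.8806 bits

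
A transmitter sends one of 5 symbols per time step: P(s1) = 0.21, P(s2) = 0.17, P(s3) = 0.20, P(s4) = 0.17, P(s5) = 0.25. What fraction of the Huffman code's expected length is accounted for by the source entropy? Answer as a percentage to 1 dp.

Entropy H = −Σ p log₂ p ≈ 2.3064 bits.
Huffman merges: 17/100+17/100→17/50; 1/5+21/100→41/100; 1/4+17/50→59/100; 41/100+59/100→1. L = 117/50 ≈ 2.3400.
Efficiency = H/L = 2.3064/2.3400 = 98.6%.

98.6%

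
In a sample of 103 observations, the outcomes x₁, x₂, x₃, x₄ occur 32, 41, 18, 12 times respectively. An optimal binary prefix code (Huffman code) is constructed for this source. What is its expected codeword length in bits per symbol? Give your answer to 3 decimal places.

1.893 bits/symbol

Probabilities are the counts divided by 103.
Repeatedly combine the two least-probable nodes; the expected code length is the sum of the merged weights.
merge 12/103 + 18/103 → 30/103
merge 30/103 + 32/103 → 62/103
merge 41/103 + 62/103 → 1
L = 30/103 + 62/103 + 1 = 195/103 ≈ 1.893 bits/symbol.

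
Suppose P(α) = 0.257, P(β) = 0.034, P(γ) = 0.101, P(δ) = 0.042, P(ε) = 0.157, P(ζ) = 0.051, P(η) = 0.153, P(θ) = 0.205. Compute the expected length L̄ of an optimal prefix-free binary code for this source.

Repeatedly combine the two least-probable nodes; the expected code length is the sum of the merged weights.
merge 17/500 + 21/500 → 19/250
merge 51/1000 + 19/250 → 127/1000
merge 101/1000 + 127/1000 → 57/250
merge 153/1000 + 157/1000 → 31/100
merge 41/200 + 57/250 → 433/1000
merge 257/1000 + 31/100 → 567/1000
merge 433/1000 + 567/1000 → 1
L = 19/250 + 127/1000 + 57/250 + 31/100 + 433/1000 + 567/1000 + 1 = 2741/1000 = 2.741 bits/symbol.

2.741 bits/symbol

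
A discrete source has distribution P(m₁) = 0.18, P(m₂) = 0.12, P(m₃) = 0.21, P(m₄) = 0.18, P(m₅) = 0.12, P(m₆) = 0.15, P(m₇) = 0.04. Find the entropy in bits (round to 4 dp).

H = −Σ pᵢ log₂ pᵢ.
−0.18·log₂(0.18) = 0.4453
−0.12·log₂(0.12) = 0.3671
−0.21·log₂(0.21) = 0.4728
−0.18·log₂(0.18) = 0.4453
−0.12·log₂(0.12) = 0.3671
−0.15·log₂(0.15) = 0.4105
−0.04·log₂(0.04) = 0.1858
Sum ≈ 2.6939 → 2.6939 bits.

2.6939 bits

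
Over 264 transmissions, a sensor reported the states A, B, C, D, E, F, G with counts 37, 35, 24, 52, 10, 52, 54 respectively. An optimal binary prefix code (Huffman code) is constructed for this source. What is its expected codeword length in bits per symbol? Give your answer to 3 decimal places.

Probabilities are the counts divided by 264.
Repeatedly combine the two least-probable nodes; the expected code length is the sum of the merged weights.
merge 5/132 + 1/11 → 17/132
merge 17/132 + 35/264 → 23/88
merge 37/264 + 13/66 → 89/264
merge 13/66 + 9/44 → 53/132
merge 23/88 + 89/264 → 79/132
merge 53/132 + 79/132 → 1
L = 17/132 + 23/88 + 89/264 + 53/132 + 79/132 + 1 = 30/11 ≈ 2.727 bits/symbol.

2.727 bits/symbol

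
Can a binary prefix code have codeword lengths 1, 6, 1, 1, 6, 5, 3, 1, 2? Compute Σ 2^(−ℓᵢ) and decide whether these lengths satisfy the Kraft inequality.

2.4375; no

With common denominator 2^6 = 64: Σ 2^(−ℓᵢ) = 32/64 + 1/64 + 32/64 + 32/64 + 1/64 + 2/64 + 8/64 + 32/64 + 16/64 = 156/64 = 2.4375.
Kraft's inequality requires Σ ≤ 1; here Σ = 2.4375 > 1, so no such prefix code exists.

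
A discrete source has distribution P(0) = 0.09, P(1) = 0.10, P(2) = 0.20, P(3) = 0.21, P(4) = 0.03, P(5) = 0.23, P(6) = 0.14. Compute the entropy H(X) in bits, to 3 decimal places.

H = −Σ pᵢ log₂ pᵢ.
−0.09·log₂(0.09) = 0.3127
−0.10·log₂(0.10) = 0.3322
−0.20·log₂(0.20) = 0.4644
−0.21·log₂(0.21) = 0.4728
−0.03·log₂(0.03) = 0.1518
−0.23·log₂(0.23) = 0.4877
−0.14·log₂(0.14) = 0.3971
Sum ≈ 2.6186 → 2.619 bits.

2.619 bits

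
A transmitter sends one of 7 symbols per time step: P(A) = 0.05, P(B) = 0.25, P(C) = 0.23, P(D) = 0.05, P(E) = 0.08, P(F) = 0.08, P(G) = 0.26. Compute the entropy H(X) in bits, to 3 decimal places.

2.508 bits

H = −Σ pᵢ log₂ pᵢ.
−0.05·log₂(0.05) = 0.2161
−0.25·log₂(0.25) = 0.5000
−0.23·log₂(0.23) = 0.4877
−0.05·log₂(0.05) = 0.2161
−0.08·log₂(0.08) = 0.2915
−0.08·log₂(0.08) = 0.2915
−0.26·log₂(0.26) = 0.5053
Sum ≈ 2.5082 → 2.508 bits.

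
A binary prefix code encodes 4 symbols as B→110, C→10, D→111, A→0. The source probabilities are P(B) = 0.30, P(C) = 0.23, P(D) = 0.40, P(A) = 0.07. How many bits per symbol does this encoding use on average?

2.63 bits/symbol

L̄ = Σ pᵢ·ℓᵢ = 0.30·3 + 0.23·2 + 0.40·3 + 0.07·1 = 2.63 bits/symbol.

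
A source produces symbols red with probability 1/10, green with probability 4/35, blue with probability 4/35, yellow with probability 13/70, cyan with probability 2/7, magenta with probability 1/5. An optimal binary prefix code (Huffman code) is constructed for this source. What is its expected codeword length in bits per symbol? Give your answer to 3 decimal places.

Repeatedly combine the two least-probable nodes; the expected code length is the sum of the merged weights.
merge 1/10 + 4/35 → 3/14
merge 4/35 + 13/70 → 3/10
merge 1/5 + 3/14 → 29/70
merge 2/7 + 3/10 → 41/70
merge 29/70 + 41/70 → 1
L = 3/14 + 3/10 + 29/70 + 41/70 + 1 = 88/35 ≈ 2.514 bits/symbol.

2.514 bits/symbol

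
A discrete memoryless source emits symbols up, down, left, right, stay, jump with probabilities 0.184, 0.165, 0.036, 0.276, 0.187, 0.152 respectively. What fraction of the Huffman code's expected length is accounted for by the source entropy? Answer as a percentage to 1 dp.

95.7%

Entropy H = −Σ p log₂ p ≈ 2.4290 bits.
Huffman merges: 9/250+19/125→47/250; 33/200+23/125→349/1000; 187/1000+47/250→3/8; 69/250+349/1000→5/8; 3/8+5/8→1. L = 2537/1000 ≈ 2.5370.
Efficiency = H/L = 2.4290/2.5370 = 95.7%.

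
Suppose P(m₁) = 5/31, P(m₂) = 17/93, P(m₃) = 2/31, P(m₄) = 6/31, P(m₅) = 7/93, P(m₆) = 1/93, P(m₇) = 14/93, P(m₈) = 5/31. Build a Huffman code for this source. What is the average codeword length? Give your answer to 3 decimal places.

2.849 bits/symbol

Repeatedly combine the two least-probable nodes; the expected code length is the sum of the merged weights.
merge 1/93 + 2/31 → 7/93
merge 7/93 + 7/93 → 14/93
merge 14/93 + 14/93 → 28/93
merge 5/31 + 5/31 → 10/31
merge 17/93 + 6/31 → 35/93
merge 28/93 + 10/31 → 58/93
merge 35/93 + 58/93 → 1
L = 7/93 + 14/93 + 28/93 + 10/31 + 35/93 + 58/93 + 1 = 265/93 ≈ 2.849 bits/symbol.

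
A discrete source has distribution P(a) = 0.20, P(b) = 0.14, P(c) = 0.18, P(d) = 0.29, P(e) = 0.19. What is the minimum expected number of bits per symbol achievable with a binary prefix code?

2.32 bits/symbol

Repeatedly combine the two least-probable nodes; the expected code length is the sum of the merged weights.
merge 7/50 + 9/50 → 8/25
merge 19/100 + 1/5 → 39/100
merge 29/100 + 8/25 → 61/100
merge 39/100 + 61/100 → 1
L = 8/25 + 39/100 + 61/100 + 1 = 58/25 = 2.32 bits/symbol.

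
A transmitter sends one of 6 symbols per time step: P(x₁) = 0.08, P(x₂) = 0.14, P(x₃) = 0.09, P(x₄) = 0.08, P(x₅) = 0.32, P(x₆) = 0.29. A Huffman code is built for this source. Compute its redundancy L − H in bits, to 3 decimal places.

0.053 bits

Entropy H = −Σ p log₂ p ≈ 2.3367 bits.
Huffman merges: 2/25+2/25→4/25; 9/100+7/50→23/100; 4/25+23/100→39/100; 29/100+8/25→61/100; 39/100+61/100→1. L = 239/100 ≈ 2.3900.
L − H = 2.3900 − 2.3367 = 0.053 bits.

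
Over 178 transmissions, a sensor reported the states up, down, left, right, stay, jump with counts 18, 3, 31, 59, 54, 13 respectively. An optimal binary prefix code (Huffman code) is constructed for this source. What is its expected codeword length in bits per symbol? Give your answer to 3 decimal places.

2.281 bits/symbol

Probabilities are the counts divided by 178.
Repeatedly combine the two least-probable nodes; the expected code length is the sum of the merged weights.
merge 3/178 + 13/178 → 8/89
merge 8/89 + 9/89 → 17/89
merge 31/178 + 17/89 → 65/178
merge 27/89 + 59/178 → 113/178
merge 65/178 + 113/178 → 1
L = 8/89 + 17/89 + 65/178 + 113/178 + 1 = 203/89 ≈ 2.281 bits/symbol.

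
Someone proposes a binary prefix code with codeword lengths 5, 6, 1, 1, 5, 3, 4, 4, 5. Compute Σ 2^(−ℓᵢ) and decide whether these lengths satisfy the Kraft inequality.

1.359375; no

With common denominator 2^6 = 64: Σ 2^(−ℓᵢ) = 2/64 + 1/64 + 32/64 + 32/64 + 2/64 + 8/64 + 4/64 + 4/64 + 2/64 = 87/64 = 1.359375.
Kraft's inequality requires Σ ≤ 1; here Σ = 1.359375 > 1, so no such prefix code exists.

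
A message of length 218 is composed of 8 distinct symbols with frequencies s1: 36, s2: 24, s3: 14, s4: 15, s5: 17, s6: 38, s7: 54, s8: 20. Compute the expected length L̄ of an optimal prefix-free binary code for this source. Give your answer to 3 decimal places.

Probabilities are the counts divided by 218.
Repeatedly combine the two least-probable nodes; the expected code length is the sum of the merged weights.
merge 7/109 + 15/218 → 29/218
merge 17/218 + 10/109 → 37/218
merge 12/109 + 29/218 → 53/218
merge 18/109 + 37/218 → 73/218
merge 19/109 + 53/218 → 91/218
merge 27/109 + 73/218 → 127/218
merge 91/218 + 127/218 → 1
L = 29/218 + 37/218 + 53/218 + 73/218 + 91/218 + 127/218 + 1 = 314/109 ≈ 2.881 bits/symbol.

2.881 bits/symbol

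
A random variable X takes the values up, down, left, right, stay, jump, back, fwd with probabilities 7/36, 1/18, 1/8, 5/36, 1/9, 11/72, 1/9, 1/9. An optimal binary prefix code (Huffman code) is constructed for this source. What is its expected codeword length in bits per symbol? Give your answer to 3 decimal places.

2.972 bits/symbol

Repeatedly combine the two least-probable nodes; the expected code length is the sum of the merged weights.
merge 1/18 + 1/9 → 1/6
merge 1/9 + 1/9 → 2/9
merge 1/8 + 5/36 → 19/72
merge 11/72 + 1/6 → 23/72
merge 7/36 + 2/9 → 5/12
merge 19/72 + 23/72 → 7/12
merge 5/12 + 7/12 → 1
L = 1/6 + 2/9 + 19/72 + 23/72 + 5/12 + 7/12 + 1 = 107/36 ≈ 2.972 bits/symbol.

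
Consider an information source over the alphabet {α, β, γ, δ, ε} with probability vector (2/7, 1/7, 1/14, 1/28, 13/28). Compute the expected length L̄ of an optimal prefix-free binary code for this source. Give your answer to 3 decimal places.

Repeatedly combine the two least-probable nodes; the expected code length is the sum of the merged weights.
merge 1/28 + 1/14 → 3/28
merge 3/28 + 1/7 → 1/4
merge 1/4 + 2/7 → 15/28
merge 13/28 + 15/28 → 1
L = 3/28 + 1/4 + 15/28 + 1 = 53/28 ≈ 1.893 bits/symbol.

1.893 bits/symbol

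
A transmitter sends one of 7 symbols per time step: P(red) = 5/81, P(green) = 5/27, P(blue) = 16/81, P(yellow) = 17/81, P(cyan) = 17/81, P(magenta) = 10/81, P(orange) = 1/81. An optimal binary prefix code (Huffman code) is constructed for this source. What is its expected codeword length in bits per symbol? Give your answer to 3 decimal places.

2.654 bits/symbol

Repeatedly combine the two least-probable nodes; the expected code length is the sum of the merged weights.
merge 1/81 + 5/81 → 2/27
merge 2/27 + 10/81 → 16/81
merge 5/27 + 16/81 → 31/81
merge 16/81 + 17/81 → 11/27
merge 17/81 + 31/81 → 16/27
merge 11/27 + 16/27 → 1
L = 2/27 + 16/81 + 31/81 + 11/27 + 16/27 + 1 = 215/81 ≈ 2.654 bits/symbol.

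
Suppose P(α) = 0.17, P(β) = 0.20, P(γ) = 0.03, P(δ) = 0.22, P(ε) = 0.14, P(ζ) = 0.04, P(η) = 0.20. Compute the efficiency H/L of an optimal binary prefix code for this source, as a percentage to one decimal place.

97.3%

Entropy H = −Σ p log₂ p ≈ 2.5786 bits.
Huffman merges: 3/100+1/25→7/100; 7/100+7/50→21/100; 17/100+1/5→37/100; 1/5+21/100→41/100; 11/50+37/100→59/100; 41/100+59/100→1. L = 53/20 ≈ 2.6500.
Efficiency = H/L = 2.5786/2.6500 = 97.3%.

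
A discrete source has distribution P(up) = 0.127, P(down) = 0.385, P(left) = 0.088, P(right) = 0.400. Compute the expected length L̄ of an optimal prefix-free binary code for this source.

Repeatedly combine the two least-probable nodes; the expected code length is the sum of the merged weights.
merge 11/125 + 127/1000 → 43/200
merge 43/200 + 77/200 → 3/5
merge 2/5 + 3/5 → 1
L = 43/200 + 3/5 + 1 = 363/200 = 1.815 bits/symbol.

1.815 bits/symbol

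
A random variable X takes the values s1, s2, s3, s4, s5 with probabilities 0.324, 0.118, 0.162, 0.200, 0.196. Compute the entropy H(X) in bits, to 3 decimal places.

2.241 bits

H = −Σ pᵢ log₂ pᵢ.
−0.324·log₂(0.324) = 0.5268
−0.118·log₂(0.118) = 0.3638
−0.162·log₂(0.162) = 0.4254
−0.200·log₂(0.200) = 0.4644
−0.196·log₂(0.196) = 0.4608
Sum ≈ 2.2412 → 2.241 bits.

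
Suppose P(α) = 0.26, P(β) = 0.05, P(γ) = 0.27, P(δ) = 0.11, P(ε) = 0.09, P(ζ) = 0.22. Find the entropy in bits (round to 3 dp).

H = −Σ pᵢ log₂ pᵢ.
−0.26·log₂(0.26) = 0.5053
−0.05·log₂(0.05) = 0.2161
−0.27·log₂(0.27) = 0.5100
−0.11·log₂(0.11) = 0.3503
−0.09·log₂(0.09) = 0.3127
−0.22·log₂(0.22) = 0.4806
Sum ≈ 2.3749 → 2.375 bits.

2.375 bits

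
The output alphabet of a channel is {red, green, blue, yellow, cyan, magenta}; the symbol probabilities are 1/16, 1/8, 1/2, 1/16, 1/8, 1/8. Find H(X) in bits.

2.125 bits

Each probability is a power of 1/2, so log₂(1/p) is an integer.
H = Σ p·log₂(1/p) = 1/16·4 + 1/8·3 + 1/2·1 + 1/16·4 + 1/8·3 + 1/8·3 = 2.125 bits.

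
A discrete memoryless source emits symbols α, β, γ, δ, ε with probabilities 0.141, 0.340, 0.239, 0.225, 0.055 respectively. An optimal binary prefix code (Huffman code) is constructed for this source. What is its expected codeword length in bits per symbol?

2.196 bits/symbol

Repeatedly combine the two least-probable nodes; the expected code length is the sum of the merged weights.
merge 11/200 + 141/1000 → 49/250
merge 49/250 + 9/40 → 421/1000
merge 239/1000 + 17/50 → 579/1000
merge 421/1000 + 579/1000 → 1
L = 49/250 + 421/1000 + 579/1000 + 1 = 549/250 = 2.196 bits/symbol.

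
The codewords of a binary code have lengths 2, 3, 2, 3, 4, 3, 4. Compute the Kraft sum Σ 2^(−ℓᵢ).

1

With common denominator 2^4 = 16: Σ 2^(−ℓᵢ) = 4/16 + 2/16 + 4/16 + 2/16 + 1/16 + 2/16 + 1/16 = 16/16 = 1.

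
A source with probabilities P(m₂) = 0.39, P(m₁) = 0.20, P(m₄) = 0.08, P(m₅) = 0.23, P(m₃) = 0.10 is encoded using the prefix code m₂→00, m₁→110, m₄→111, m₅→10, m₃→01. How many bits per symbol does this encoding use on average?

2.28 bits/symbol

L̄ = Σ pᵢ·ℓᵢ = 0.39·2 + 0.20·3 + 0.08·3 + 0.23·2 + 0.10·2 = 2.28 bits/symbol.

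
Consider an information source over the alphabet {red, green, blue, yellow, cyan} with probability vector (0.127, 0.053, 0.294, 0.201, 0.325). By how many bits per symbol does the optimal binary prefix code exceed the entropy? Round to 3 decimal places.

0.066 bits

Entropy H = −Σ p log₂ p ≈ 2.1142 bits.
Huffman merges: 53/1000+127/1000→9/50; 9/50+201/1000→381/1000; 147/500+13/40→619/1000; 381/1000+619/1000→1. L = 109/50 ≈ 2.1800.
L − H = 2.1800 − 2.1142 = 0.066 bits.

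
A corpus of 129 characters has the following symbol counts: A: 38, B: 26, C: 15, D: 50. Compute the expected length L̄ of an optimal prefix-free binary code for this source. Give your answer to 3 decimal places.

1.930 bits/symbol

Probabilities are the counts divided by 129.
Repeatedly combine the two least-probable nodes; the expected code length is the sum of the merged weights.
merge 5/43 + 26/129 → 41/129
merge 38/129 + 41/129 → 79/129
merge 50/129 + 79/129 → 1
L = 41/129 + 79/129 + 1 = 83/43 ≈ 1.930 bits/symbol.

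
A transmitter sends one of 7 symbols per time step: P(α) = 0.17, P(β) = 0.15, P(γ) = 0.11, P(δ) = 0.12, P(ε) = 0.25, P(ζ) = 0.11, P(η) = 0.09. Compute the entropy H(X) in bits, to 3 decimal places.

2.725 bits

H = −Σ pᵢ log₂ pᵢ.
−0.17·log₂(0.17) = 0.4346
−0.15·log₂(0.15) = 0.4105
−0.11·log₂(0.11) = 0.3503
−0.12·log₂(0.12) = 0.3671
−0.25·log₂(0.25) = 0.5000
−0.11·log₂(0.11) = 0.3503
−0.09·log₂(0.09) = 0.3127
Sum ≈ 2.7254 → 2.725 bits.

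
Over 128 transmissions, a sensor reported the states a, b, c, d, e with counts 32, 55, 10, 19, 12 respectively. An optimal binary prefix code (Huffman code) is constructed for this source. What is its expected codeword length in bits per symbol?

2.0625 bits/symbol

Probabilities are the counts divided by 128.
Repeatedly combine the two least-probable nodes; the expected code length is the sum of the merged weights.
merge 5/64 + 3/32 → 11/64
merge 19/128 + 11/64 → 41/128
merge 1/4 + 41/128 → 73/128
merge 55/128 + 73/128 → 1
L = 11/64 + 41/128 + 73/128 + 1 = 33/16 = 2.0625 bits/symbol.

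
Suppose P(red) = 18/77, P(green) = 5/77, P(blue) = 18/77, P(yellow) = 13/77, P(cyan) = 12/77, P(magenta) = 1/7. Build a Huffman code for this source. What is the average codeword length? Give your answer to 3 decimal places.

2.532 bits/symbol

Repeatedly combine the two least-probable nodes; the expected code length is the sum of the merged weights.
merge 5/77 + 1/7 → 16/77
merge 12/77 + 13/77 → 25/77
merge 16/77 + 18/77 → 34/77
merge 18/77 + 25/77 → 43/77
merge 34/77 + 43/77 → 1
L = 16/77 + 25/77 + 34/77 + 43/77 + 1 = 195/77 ≈ 2.532 bits/symbol.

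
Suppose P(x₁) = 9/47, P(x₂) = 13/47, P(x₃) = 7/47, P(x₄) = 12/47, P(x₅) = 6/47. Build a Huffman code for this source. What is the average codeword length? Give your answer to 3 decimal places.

2.277 bits/symbol

Repeatedly combine the two least-probable nodes; the expected code length is the sum of the merged weights.
merge 6/47 + 7/47 → 13/47
merge 9/47 + 12/47 → 21/47
merge 13/47 + 13/47 → 26/47
merge 21/47 + 26/47 → 1
L = 13/47 + 21/47 + 26/47 + 1 = 107/47 ≈ 2.277 bits/symbol.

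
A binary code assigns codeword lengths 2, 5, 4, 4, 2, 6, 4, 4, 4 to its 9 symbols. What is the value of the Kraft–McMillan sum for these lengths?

With common denominator 2^6 = 64: Σ 2^(−ℓᵢ) = 16/64 + 2/64 + 4/64 + 4/64 + 16/64 + 1/64 + 4/64 + 4/64 + 4/64 = 55/64 = 0.859375.

0.859375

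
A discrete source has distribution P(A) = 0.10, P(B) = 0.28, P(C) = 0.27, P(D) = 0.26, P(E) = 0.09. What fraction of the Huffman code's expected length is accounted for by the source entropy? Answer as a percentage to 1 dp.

Entropy H = −Σ p log₂ p ≈ 2.1744 bits.
Huffman merges: 9/100+1/10→19/100; 19/100+13/50→9/20; 27/100+7/25→11/20; 9/20+11/20→1. L = 219/100 ≈ 2.1900.
Efficiency = H/L = 2.1744/2.1900 = 99.3%.

99.3%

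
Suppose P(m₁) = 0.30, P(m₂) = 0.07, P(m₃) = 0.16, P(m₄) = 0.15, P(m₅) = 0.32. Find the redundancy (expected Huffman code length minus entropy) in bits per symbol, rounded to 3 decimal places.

0.071 bits

Entropy H = −Σ p log₂ p ≈ 2.1492 bits.
Huffman merges: 7/100+3/20→11/50; 4/25+11/50→19/50; 3/10+8/25→31/50; 19/50+31/50→1. L = 111/50 ≈ 2.2200.
L − H = 2.2200 − 2.1492 = 0.071 bits.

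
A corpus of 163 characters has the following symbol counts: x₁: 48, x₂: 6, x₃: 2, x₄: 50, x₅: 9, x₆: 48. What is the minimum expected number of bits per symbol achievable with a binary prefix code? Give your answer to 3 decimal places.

2.153 bits/symbol

Probabilities are the counts divided by 163.
Repeatedly combine the two least-probable nodes; the expected code length is the sum of the merged weights.
merge 2/163 + 6/163 → 8/163
merge 8/163 + 9/163 → 17/163
merge 17/163 + 48/163 → 65/163
merge 48/163 + 50/163 → 98/163
merge 65/163 + 98/163 → 1
L = 8/163 + 17/163 + 65/163 + 98/163 + 1 = 351/163 ≈ 2.153 bits/symbol.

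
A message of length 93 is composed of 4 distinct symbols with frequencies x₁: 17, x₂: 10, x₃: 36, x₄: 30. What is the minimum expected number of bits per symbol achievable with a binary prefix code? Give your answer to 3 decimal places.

1.903 bits/symbol

Probabilities are the counts divided by 93.
Repeatedly combine the two least-probable nodes; the expected code length is the sum of the merged weights.
merge 10/93 + 17/93 → 9/31
merge 9/31 + 10/31 → 19/31
merge 12/31 + 19/31 → 1
L = 9/31 + 19/31 + 1 = 59/31 ≈ 1.903 bits/symbol.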